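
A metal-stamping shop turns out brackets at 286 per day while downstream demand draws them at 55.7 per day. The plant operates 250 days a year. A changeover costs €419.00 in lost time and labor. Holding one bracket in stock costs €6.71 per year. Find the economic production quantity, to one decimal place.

Annual demand D = 55.7 × 250 = 13,925.
Production build-up factor (1 − d/p) = 1 − 55.7/286 = 0.8052.
Q* = √(2DS / (H(1 − d/p))) = √(2 × 13,925 × 419 / (6.71 × 0.8052)).
= √(11,669,150 / 5.4032) ≈ 1469.584.

Q* ≈ 1,469.6 brackets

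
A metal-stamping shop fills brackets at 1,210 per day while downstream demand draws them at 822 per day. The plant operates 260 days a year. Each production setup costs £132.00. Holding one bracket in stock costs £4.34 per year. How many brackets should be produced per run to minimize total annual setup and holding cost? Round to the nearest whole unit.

Q* ≈ 6,367 brackets

Annual demand D = 822 × 260 = 213,720.
Production build-up factor (1 − d/p) = 1 − 822/1,210 = 0.3207.
Q* = √(2DS / (H(1 − d/p))) = √(2 × 213,720 × 132 / (4.34 × 0.3207)).
= √(56,422,080 / 1.3917) ≈ 6367.317.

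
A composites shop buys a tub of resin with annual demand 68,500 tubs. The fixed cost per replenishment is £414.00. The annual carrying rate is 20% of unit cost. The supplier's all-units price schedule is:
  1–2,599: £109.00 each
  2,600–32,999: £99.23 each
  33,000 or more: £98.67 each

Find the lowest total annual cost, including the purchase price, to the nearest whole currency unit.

Holding cost per unit per year at price C is H = 0.20·C.
For each price level, check whether its EOQ is feasible; otherwise the best quantity at that price is the breakpoint.
EOQ at £109.00 = 1613.0 (feasible in tier 1): TC = 68,500×£109.00 + (68,500/1613.0)×414 + (1613.0/2)×0.20×£109.00 = £7,501,663.23.
EOQ at £99.23 = 1690.5 < 2600, so use break Q=2600: TC = 68,500×£99.23 + (68,500/2600.0)×414 + (2600.0/2)×0.20×£99.23 = £6,833,962.11.
EOQ at £98.67 = 1695.3 < 33000, so use break Q=33000: TC = 68,500×£98.67 + (68,500/33000.0)×414 + (33000.0/2)×0.20×£98.67 = £7,085,365.36.
Lowest total cost among the candidates is at Q = 2600.0.

TC* ≈ £6,833,962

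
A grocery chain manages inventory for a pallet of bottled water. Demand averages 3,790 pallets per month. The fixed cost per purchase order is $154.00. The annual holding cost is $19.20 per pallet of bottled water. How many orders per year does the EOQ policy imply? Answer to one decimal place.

Annual demand D = 3,790 × 12 = 45,480.
Q* = √(2DS/H) = √(2 × 45,480 × 154 / 19.2) ≈ 854.15.
Orders per year = D / Q* = 45,480 / 854.15 ≈ 53.246.

N ≈ 53.2 orders per year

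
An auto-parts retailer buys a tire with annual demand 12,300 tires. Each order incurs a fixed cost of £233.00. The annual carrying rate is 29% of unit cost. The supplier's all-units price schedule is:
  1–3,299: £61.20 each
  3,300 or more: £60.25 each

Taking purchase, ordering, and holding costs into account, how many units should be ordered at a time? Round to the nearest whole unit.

Q* ≈ 568 tires

Holding cost per unit per year at price C is H = 0.29·C.
Evaluate total cost at each tier's feasible EOQ or, if the EOQ is below the tier, at the tier's minimum quantity.
EOQ at £61.20 = 568.3 (feasible in tier 1): TC = 12,300×£61.20 + (12,300/568.3)×233 + (568.3/2)×0.29×£61.20 = £762,846.03.
EOQ at £60.25 = 572.8 < 3300, so use break Q=3300: TC = 12,300×£60.25 + (12,300/3300.0)×233 + (3300.0/2)×0.29×£60.25 = £770,773.08.
Lowest total cost is £762,846.03 at Q = 568.3.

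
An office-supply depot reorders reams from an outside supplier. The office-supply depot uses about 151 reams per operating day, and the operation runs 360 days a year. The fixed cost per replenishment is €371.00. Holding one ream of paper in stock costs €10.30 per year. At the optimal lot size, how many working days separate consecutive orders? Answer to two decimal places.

Annual demand D = 151 × 360 = 54,360.
EOQ = √(2DS/H) = √(2 × 54,360 × 371 / 10.3) ≈ 1978.90.
Cycle time = Q*/D × 360 = 1978.90 / 54,360 × 360 ≈ 13.105 days.

T ≈ 13.11 days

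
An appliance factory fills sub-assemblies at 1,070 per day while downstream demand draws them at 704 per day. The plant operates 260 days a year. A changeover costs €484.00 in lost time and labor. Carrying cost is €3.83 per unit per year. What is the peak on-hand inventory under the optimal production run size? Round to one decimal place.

I_max ≈ 3,978.0 sub-assemblies

Annual demand D = 704 × 260 = 183,040.
Production build-up factor (1 − d/p) = 1 − 704/1,070 = 0.3421.
Q* = √(2DS / (H(1 − d/p))) = √(2 × 183,040 × 484 / (3.83 × 0.3421)).
= √(177,182,720 / 1.3101) ≈ 11629.543.
Maximum inventory = Q*(1 − d/p) = 11629.543 × 0.3421 ≈ 3977.956.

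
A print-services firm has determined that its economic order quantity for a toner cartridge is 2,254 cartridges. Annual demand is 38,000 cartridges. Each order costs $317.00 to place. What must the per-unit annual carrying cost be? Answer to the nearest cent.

H ≈ $4.74

Squaring Q* = √(2DS/H) gives Q*² = 2DS/H.
From Q* = √(2DS/H): H = 2DS / Q*² = 2 × 38,000 × 317 / 2,254² = 4.7420.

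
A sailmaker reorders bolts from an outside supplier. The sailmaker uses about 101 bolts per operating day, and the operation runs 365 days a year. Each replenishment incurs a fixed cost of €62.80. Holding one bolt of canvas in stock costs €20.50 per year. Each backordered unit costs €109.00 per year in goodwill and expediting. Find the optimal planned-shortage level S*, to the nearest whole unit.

Annual demand D = 101 × 365 = 36,865.
With planned backorders, Q* = √(2DS/H) · √((H+B)/B).
√(2DS/H) = √(2 × 36,865 × 62.8 / 20.5) = 475.253.
√((H+B)/B) = √((20.5+109)/109) = 1.0900.
Q* ≈ 518.020.
S* = Q* · H/(H+B) = 518.020 × 20.5/129.5 ≈ 82.003.

S* ≈ 82 bolts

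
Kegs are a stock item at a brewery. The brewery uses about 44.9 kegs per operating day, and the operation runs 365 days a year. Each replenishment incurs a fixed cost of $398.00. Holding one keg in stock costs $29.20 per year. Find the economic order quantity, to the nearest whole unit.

Annual demand D = 44.9 × 365 = 16,388.5.
EOQ = √(2DS / H) = √(2 × 16,388.5 × 398 / 29.2).
= √(13,045,246 / 29.2) = √446,755 ≈ 668.397.

Q* ≈ 668 kegs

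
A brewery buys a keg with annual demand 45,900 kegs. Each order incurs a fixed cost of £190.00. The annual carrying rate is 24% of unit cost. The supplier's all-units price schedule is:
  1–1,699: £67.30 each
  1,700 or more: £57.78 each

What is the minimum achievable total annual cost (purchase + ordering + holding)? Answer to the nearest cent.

Holding cost per unit per year at price C is H = 0.24·C.
Candidates are each tier's EOQ (if it falls in that tier) and each price-break quantity.
EOQ at £67.30 = 1039.2 (feasible in tier 1): TC = 45,900×£67.30 + (45,900/1039.2)×190 + (1039.2/2)×0.24×£67.30 = £3,105,854.61.
EOQ at £57.78 = 1121.5 < 1700, so use break Q=1700: TC = 45,900×£57.78 + (45,900/1700.0)×190 + (1700.0/2)×0.24×£57.78 = £2,669,019.12.
Lowest total cost among the candidates is at Q = 1700.0.

TC* ≈ £2,669,019.12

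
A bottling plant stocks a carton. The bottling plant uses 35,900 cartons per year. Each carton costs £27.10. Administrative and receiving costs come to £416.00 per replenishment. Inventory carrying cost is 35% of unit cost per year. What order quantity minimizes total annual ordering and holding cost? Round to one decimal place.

Q* ≈ 1,774.6 cartons

Holding cost H = 0.35 × £27.10 = £9.4850 per unit per year.
EOQ = √(2DS / H) = √(2 × 35,900 × 416 / 9.485).
= √(29,868,800 / 9.485) = √3,149,056.4048 ≈ 1774.558.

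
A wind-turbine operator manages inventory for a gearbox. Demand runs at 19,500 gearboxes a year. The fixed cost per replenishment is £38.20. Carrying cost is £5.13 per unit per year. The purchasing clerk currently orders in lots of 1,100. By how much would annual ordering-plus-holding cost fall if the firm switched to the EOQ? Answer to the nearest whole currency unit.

Extra cost ≈ £734 per year

EOQ = √(2DS/H) = √(2 × 19,500 × 38.2 / 5.13) ≈ 538.90.
Cost at Q* = (D/Q*)S + (Q*/2)H = √(2DSH) ≈ £2,764.54.
Cost at Q = 1,100: (19,500/1,100)×38.2 + (1,100/2)×5.13 = £677.18 + £2,821.50 = £3,498.68.
Excess = £3,498.68 − £2,764.54 = £734.14.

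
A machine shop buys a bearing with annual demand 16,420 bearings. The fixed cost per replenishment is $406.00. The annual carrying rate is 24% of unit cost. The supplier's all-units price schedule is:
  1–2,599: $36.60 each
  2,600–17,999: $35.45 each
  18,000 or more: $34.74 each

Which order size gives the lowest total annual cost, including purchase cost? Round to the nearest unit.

Q* ≈ 2,600 bearings

Holding cost per unit per year at price C is H = 0.24·C.
Candidates are each tier's EOQ (if it falls in that tier) and each price-break quantity.
EOQ at $36.60 = 1232.0 (feasible in tier 1): TC = 16,420×$36.60 + (16,420/1232.0)×406 + (1232.0/2)×0.24×$36.60 = $611,794.08.
EOQ at $35.45 = 1251.8 < 2600, so use break Q=2600: TC = 16,420×$35.45 + (16,420/2600.0)×406 + (2600.0/2)×0.24×$35.45 = $595,713.45.
EOQ at $34.74 = 1264.6 < 18000, so use break Q=18000: TC = 16,420×$34.74 + (16,420/18000.0)×406 + (18000.0/2)×0.24×$34.74 = $645,839.56.
Lowest total cost is $595,713.45 at Q = 2600.0.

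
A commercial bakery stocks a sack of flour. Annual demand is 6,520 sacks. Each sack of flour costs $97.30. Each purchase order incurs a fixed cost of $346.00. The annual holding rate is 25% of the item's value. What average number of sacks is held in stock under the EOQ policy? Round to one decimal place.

Average inventory ≈ 215.3 sacks

Holding cost H = 0.25 × $97.30 = $24.3250 per unit per year.
The optimal lot size = √(2DS/H) = √(2 × 6,520 × 346 / 24.325) ≈ 430.68.
Average inventory = Q*/2 ≈ 430.68 / 2 = 215.338.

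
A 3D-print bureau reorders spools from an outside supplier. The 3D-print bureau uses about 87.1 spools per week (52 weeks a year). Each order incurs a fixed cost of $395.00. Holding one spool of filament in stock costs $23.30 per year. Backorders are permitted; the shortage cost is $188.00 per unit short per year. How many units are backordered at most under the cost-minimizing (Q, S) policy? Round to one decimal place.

S* ≈ 45.8 spools

Annual demand D = 87.1 × 52 = 4,529.2.
With planned backorders, Q* = √(2DS/H) · √((H+B)/B).
√(2DS/H) = √(2 × 4,529.2 × 395 / 23.3) = 391.874.
√((H+B)/B) = √((23.3+188)/188) = 1.0602.
Q* ≈ 415.448.
S* = Q* · H/(H+B) = 415.448 × 23.3/211.3 ≈ 45.811.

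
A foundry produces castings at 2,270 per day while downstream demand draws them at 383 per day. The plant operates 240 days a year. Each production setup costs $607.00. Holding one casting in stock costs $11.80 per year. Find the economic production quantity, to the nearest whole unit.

Q* ≈ 3,373 castings

Annual demand D = 383 × 240 = 91,920.
Production build-up factor (1 − d/p) = 1 − 383/2,270 = 0.8313.
Q* = √(2DS / (H(1 − d/p))) = √(2 × 91,920 × 607 / (11.8 × 0.8313)).
= √(111,590,880 / 9.8091) ≈ 3372.876.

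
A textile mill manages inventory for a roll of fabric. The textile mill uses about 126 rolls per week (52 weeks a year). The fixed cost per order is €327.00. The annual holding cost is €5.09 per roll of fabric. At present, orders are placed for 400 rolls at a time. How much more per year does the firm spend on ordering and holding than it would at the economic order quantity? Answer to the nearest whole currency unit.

Annual demand D = 126 × 52 = 6,552.
EOQ = √(2DS/H) = √(2 × 6,552 × 327 / 5.09) ≈ 917.52.
Cost at Q* = (D/Q*)S + (Q*/2)H = √(2DSH) ≈ €4,670.19.
Cost at Q = 400: (6,552/400)×327 + (400/2)×5.09 = €5,356.26 + €1,018.00 = €6,374.26.
Excess = €6,374.26 − €4,670.19 = €1,704.07.

Extra cost ≈ €1,704 per year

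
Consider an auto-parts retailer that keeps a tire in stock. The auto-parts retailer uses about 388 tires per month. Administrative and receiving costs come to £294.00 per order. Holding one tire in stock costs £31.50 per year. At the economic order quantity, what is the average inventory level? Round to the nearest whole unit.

Annual demand D = 388 × 12 = 4,656.
EOQ = √(2DS/H) = √(2 × 4,656 × 294 / 31.5) ≈ 294.81.
Average inventory = Q*/2 ≈ 294.81 / 2 = 147.404.

Average inventory ≈ 147 tires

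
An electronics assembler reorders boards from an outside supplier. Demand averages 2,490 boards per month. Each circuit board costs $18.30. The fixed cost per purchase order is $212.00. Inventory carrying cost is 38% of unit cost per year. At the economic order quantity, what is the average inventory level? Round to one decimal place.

Annual demand D = 2,490 × 12 = 29,880.
Holding cost H = 0.38 × $18.30 = $6.9540 per unit per year.
EOQ = √(2DS/H) = √(2 × 29,880 × 212 / 6.954) ≈ 1349.76.
Average inventory = Q*/2 ≈ 1349.76 / 2 = 674.879.

Average inventory ≈ 674.9 boards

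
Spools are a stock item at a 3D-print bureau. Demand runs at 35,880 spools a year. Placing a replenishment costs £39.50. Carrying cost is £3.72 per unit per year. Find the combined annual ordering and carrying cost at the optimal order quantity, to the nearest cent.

The optimal lot size = √(2DS/H) = √(2 × 35,880 × 39.5 / 3.72) ≈ 872.91.
At the optimum the two cost components are equal, so total cost = 2·(Q*/2)H = Q*·H.
Minimum total = √(2DSH) = √(2 × 35,880 × 39.5 × 3.72) ≈ 3247.216.

TC* ≈ £3,247.22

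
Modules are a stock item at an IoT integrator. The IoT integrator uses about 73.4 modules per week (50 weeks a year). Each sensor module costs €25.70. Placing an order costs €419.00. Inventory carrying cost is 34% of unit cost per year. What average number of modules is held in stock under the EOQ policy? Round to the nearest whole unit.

Annual demand D = 73.4 × 50 = 3,670.
Holding cost H = 0.34 × €25.70 = €8.7380 per unit per year.
The optimal lot size = √(2DS/H) = √(2 × 3,670 × 419 / 8.738) ≈ 593.27.
Average inventory = Q*/2 ≈ 593.27 / 2 = 296.633.

Average inventory ≈ 297 modules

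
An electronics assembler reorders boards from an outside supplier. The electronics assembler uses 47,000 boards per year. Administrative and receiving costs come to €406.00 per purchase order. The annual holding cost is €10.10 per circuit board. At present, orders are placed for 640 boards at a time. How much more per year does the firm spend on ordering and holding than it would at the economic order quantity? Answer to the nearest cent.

Extra cost ≈ €13,414.58 per year

EOQ = √(2DS/H) = √(2 × 47,000 × 406 / 10.1) ≈ 1943.87.
Cost at Q* = (D/Q*)S + (Q*/2)H = √(2DSH) ≈ €19,633.04.
Cost at Q = 640: (47,000/640)×406 + (640/2)×10.1 = €29,815.62 + €3,232.00 = €33,047.62.
Excess = €33,047.62 − €19,633.04 = €13,414.58.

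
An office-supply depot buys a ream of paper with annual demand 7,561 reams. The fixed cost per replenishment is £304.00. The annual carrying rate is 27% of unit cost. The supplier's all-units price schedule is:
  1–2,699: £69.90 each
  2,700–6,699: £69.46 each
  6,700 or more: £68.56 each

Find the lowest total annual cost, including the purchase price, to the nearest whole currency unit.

TC* ≈ £537,828

Holding cost per unit per year at price C is H = 0.27·C.
Evaluate total cost at each tier's feasible EOQ or, if the EOQ is below the tier, at the tier's minimum quantity.
EOQ at £69.90 = 493.5 (feasible in tier 1): TC = 7,561×£69.90 + (7,561/493.5)×304 + (493.5/2)×0.27×£69.90 = £537,828.45.
EOQ at £69.46 = 495.1 < 2700, so use break Q=2700: TC = 7,561×£69.46 + (7,561/2700.0)×304 + (2700.0/2)×0.27×£69.46 = £551,356.54.
EOQ at £68.56 = 498.3 < 6700, so use break Q=6700: TC = 7,561×£68.56 + (7,561/6700.0)×304 + (6700.0/2)×0.27×£68.56 = £580,737.75.
Lowest total cost among the candidates is at Q = 493.5.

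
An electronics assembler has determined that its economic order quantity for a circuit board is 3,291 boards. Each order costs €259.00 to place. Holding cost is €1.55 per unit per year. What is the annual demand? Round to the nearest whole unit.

D ≈ 32,408 boards per year

The basic EOQ model gives Q* = √(2DS/H); rearrange for the unknown.
From Q* = √(2DS/H): D = Q*²H / (2S) = 3,291² × 1.55 / (2 × 259) = 32408.408.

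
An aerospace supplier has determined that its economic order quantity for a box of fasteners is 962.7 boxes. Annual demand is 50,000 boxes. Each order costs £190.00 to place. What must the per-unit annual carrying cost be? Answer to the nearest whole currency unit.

Invert the EOQ relation Q*² = 2DS/H.
From Q* = √(2DS/H): H = 2DS / Q*² = 2 × 50,000 × 190 / 962.7² = 20.5008.

H ≈ £21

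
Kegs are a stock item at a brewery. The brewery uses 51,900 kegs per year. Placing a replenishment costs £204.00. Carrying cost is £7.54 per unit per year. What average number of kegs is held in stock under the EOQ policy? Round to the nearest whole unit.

Q* = √(2DS/H) = √(2 × 51,900 × 204 / 7.54) ≈ 1675.82.
Average inventory = Q*/2 ≈ 1675.82 / 2 = 837.911.

Average inventory ≈ 838 kegs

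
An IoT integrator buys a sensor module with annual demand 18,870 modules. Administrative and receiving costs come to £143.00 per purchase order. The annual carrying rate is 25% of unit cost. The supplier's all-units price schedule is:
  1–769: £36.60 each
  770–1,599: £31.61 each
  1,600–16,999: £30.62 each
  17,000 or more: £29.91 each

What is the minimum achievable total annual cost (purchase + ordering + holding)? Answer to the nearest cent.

TC* ≈ £585,609.91

Holding cost per unit per year at price C is H = 0.25·C.
Evaluate total cost at each tier's feasible EOQ or, if the EOQ is below the tier, at the tier's minimum quantity.
EOQ at £36.60 = 768.0 (feasible in tier 1): TC = 18,870×£36.60 + (18,870/768.0)×143 + (768.0/2)×0.25×£36.60 = £697,669.15.
EOQ at £31.61 = 826.4 (feasible in tier 2): TC = 18,870×£31.61 + (18,870/826.4)×143 + (826.4/2)×0.25×£31.61 = £603,011.27.
EOQ at £30.62 = 839.6 < 1600, so use break Q=1600: TC = 18,870×£30.62 + (18,870/1600.0)×143 + (1600.0/2)×0.25×£30.62 = £585,609.91.
EOQ at £29.91 = 849.6 < 17000, so use break Q=17000: TC = 18,870×£29.91 + (18,870/17000.0)×143 + (17000.0/2)×0.25×£29.91 = £628,119.18.
Lowest total cost among the candidates is at Q = 1600.0.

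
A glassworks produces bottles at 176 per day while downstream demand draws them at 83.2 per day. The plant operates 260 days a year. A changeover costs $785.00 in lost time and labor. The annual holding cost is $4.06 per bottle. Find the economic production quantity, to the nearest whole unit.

Q* ≈ 3,983 bottles

Annual demand D = 83.2 × 260 = 21,632.
Production build-up factor (1 − d/p) = 1 − 83.2/176 = 0.5273.
Q* = √(2DS / (H(1 − d/p))) = √(2 × 21,632 × 785 / (4.06 × 0.5273)).
= √(33,962,240 / 2.1407) ≈ 3983.066.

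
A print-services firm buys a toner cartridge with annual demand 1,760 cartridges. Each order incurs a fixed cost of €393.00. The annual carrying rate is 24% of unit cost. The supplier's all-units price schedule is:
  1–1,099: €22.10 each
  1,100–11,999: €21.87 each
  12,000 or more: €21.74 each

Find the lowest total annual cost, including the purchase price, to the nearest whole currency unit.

TC* ≈ €41,605

Holding cost per unit per year at price C is H = 0.24·C.
Evaluate total cost at each tier's feasible EOQ or, if the EOQ is below the tier, at the tier's minimum quantity.
EOQ at €22.10 = 510.7 (feasible in tier 1): TC = 1,760×€22.10 + (1,760/510.7)×393 + (510.7/2)×0.24×€22.10 = €41,604.75.
EOQ at €21.87 = 513.4 < 1100, so use break Q=1100: TC = 1,760×€21.87 + (1,760/1100.0)×393 + (1100.0/2)×0.24×€21.87 = €42,006.84.
EOQ at €21.74 = 514.9 < 12000, so use break Q=12000: TC = 1,760×€21.74 + (1,760/12000.0)×393 + (12000.0/2)×0.24×€21.74 = €69,625.64.
Lowest total cost among the candidates is at Q = 510.7.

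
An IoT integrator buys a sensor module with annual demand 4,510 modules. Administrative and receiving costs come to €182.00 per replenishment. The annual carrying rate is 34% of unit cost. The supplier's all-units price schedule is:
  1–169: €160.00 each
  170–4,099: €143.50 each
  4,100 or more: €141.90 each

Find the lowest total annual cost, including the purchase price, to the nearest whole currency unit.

TC* ≈ €656,135

Holding cost per unit per year at price C is H = 0.34·C.
Evaluate total cost at each tier's feasible EOQ or, if the EOQ is below the tier, at the tier's minimum quantity.
Tier 1 (€160.00): EOQ = 173.7 exceeds tier's upper bound 169, so this tier is dominated.
EOQ at €143.50 = 183.4 (feasible in tier 2): TC = 4,510×€143.50 + (4,510/183.4)×182 + (183.4/2)×0.34×€143.50 = €656,134.62.
EOQ at €141.90 = 184.5 < 4100, so use break Q=4100: TC = 4,510×€141.90 + (4,510/4100.0)×182 + (4100.0/2)×0.34×€141.90 = €739,073.50.
Lowest total cost among the candidates is at Q = 183.4.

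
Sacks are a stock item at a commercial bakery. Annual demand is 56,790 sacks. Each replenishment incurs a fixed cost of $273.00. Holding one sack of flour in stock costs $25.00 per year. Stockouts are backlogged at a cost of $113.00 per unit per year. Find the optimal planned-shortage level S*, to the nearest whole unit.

With planned backorders, Q* = √(2DS/H) · √((H+B)/B).
√(2DS/H) = √(2 × 56,790 × 273 / 25) = 1113.685.
√((H+B)/B) = √((25+113)/113) = 1.1051.
Q* ≈ 1230.729.
S* = Q* · H/(H+B) = 1230.729 × 25/138 ≈ 222.958.

S* ≈ 223 sacks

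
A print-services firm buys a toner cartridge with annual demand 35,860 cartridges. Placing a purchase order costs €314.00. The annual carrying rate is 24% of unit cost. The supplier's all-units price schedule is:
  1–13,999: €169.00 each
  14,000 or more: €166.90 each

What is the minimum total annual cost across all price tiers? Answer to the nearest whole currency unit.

TC* ≈ €6,090,563

Holding cost per unit per year at price C is H = 0.24·C.
Evaluate total cost at each tier's feasible EOQ or, if the EOQ is below the tier, at the tier's minimum quantity.
EOQ at €169.00 = 745.1 (feasible in tier 1): TC = 35,860×€169.00 + (35,860/745.1)×314 + (745.1/2)×0.24×€169.00 = €6,090,562.75.
EOQ at €166.90 = 749.8 < 14000, so use break Q=14000: TC = 35,860×€166.90 + (35,860/14000.0)×314 + (14000.0/2)×0.24×€166.90 = €6,266,230.29.
Lowest total cost among the candidates is at Q = 745.1.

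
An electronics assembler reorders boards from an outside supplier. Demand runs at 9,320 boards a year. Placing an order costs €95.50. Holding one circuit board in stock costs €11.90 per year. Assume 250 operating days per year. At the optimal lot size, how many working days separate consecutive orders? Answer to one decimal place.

T ≈ 10.4 days

Q* = √(2DS/H) = √(2 × 9,320 × 95.5 / 11.9) ≈ 386.77.
Cycle time = Q*/D × 250 = 386.77 / 9,320 × 250 ≈ 10.375 days.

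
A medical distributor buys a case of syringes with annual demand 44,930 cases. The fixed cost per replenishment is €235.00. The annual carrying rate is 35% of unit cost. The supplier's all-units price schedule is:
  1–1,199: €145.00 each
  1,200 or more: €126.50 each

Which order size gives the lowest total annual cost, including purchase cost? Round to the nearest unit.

Holding cost per unit per year at price C is H = 0.35·C.
For each price level, check whether its EOQ is feasible; otherwise the best quantity at that price is the breakpoint.
EOQ at €145.00 = 645.1 (feasible in tier 1): TC = 44,930×€145.00 + (44,930/645.1)×235 + (645.1/2)×0.35×€145.00 = €6,547,586.72.
EOQ at €126.50 = 690.6 < 1200, so use break Q=1200: TC = 44,930×€126.50 + (44,930/1200.0)×235 + (1200.0/2)×0.35×€126.50 = €5,719,008.79.
Lowest total cost is €5,719,008.79 at Q = 1200.0.

Q* ≈ 1,200 cases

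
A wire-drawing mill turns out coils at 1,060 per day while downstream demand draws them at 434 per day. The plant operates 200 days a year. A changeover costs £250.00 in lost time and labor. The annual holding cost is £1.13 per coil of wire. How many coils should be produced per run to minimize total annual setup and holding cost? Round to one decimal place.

Annual demand D = 434 × 200 = 86,800.
Production build-up factor (1 − d/p) = 1 − 434/1,060 = 0.5906.
Q* = √(2DS / (H(1 − d/p))) = √(2 × 86,800 × 250 / (1.13 × 0.5906)).
= √(43,400,000 / 0.6673) ≈ 8064.388.

Q* ≈ 8,064.4 coils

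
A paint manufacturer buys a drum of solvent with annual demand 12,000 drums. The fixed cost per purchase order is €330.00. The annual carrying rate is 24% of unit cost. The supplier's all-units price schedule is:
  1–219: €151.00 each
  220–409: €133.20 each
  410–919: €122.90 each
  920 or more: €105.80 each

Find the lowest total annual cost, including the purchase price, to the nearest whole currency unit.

TC* ≈ €1,285,585

Holding cost per unit per year at price C is H = 0.24·C.
For each price level, check whether its EOQ is feasible; otherwise the best quantity at that price is the breakpoint.
Tier 1 (€151.00): EOQ = 467.5 exceeds tier's upper bound 219, so this tier is dominated.
Tier 2 (€133.20): EOQ = 497.7 exceeds tier's upper bound 409, so this tier is dominated.
EOQ at €122.90 = 518.2 (feasible in tier 3): TC = 12,000×€122.90 + (12,000/518.2)×330 + (518.2/2)×0.24×€122.90 = €1,490,084.25.
EOQ at €105.80 = 558.5 < 920, so use break Q=920: TC = 12,000×€105.80 + (12,000/920.0)×330 + (920.0/2)×0.24×€105.80 = €1,285,584.67.
Lowest total cost among the candidates is at Q = 920.0.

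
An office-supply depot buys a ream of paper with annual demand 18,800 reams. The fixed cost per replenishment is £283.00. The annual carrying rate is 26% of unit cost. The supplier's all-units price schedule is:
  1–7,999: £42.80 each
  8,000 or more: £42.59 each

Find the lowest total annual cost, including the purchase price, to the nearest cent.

Holding cost per unit per year at price C is H = 0.26·C.
Evaluate total cost at each tier's feasible EOQ or, if the EOQ is below the tier, at the tier's minimum quantity.
EOQ at £42.80 = 977.9 (feasible in tier 1): TC = 18,800×£42.80 + (18,800/977.9)×283 + (977.9/2)×0.26×£42.80 = £815,521.67.
EOQ at £42.59 = 980.3 < 8000, so use break Q=8000: TC = 18,800×£42.59 + (18,800/8000.0)×283 + (8000.0/2)×0.26×£42.59 = £845,650.65.
Lowest total cost among the candidates is at Q = 977.9.

TC* ≈ £815,521.67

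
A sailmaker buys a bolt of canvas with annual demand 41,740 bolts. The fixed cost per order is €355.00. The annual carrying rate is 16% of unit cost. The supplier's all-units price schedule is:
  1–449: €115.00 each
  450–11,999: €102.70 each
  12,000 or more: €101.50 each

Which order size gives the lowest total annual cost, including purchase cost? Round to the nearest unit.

Q* ≈ 1,343 bolts

Holding cost per unit per year at price C is H = 0.16·C.
For each price level, check whether its EOQ is feasible; otherwise the best quantity at that price is the breakpoint.
Tier 1 (€115.00): EOQ = 1269.1 exceeds tier's upper bound 449, so this tier is dominated.
EOQ at €102.70 = 1343.0 (feasible in tier 2): TC = 41,740×€102.70 + (41,740/1343.0)×355 + (1343.0/2)×0.16×€102.70 = €4,308,765.37.
EOQ at €101.50 = 1350.9 < 12000, so use break Q=12000: TC = 41,740×€101.50 + (41,740/12000.0)×355 + (12000.0/2)×0.16×€101.50 = €4,335,284.81.
Lowest total cost is €4,308,765.37 at Q = 1343.0.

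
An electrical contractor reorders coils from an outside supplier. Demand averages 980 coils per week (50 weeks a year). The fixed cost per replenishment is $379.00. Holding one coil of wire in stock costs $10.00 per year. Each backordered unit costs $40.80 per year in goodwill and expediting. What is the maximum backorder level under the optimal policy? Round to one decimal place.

S* ≈ 423.3 coils

Annual demand D = 980 × 50 = 49,000.
With planned backorders, Q* = √(2DS/H) · √((H+B)/B).
√(2DS/H) = √(2 × 49,000 × 379 / 10) = 1927.226.
√((H+B)/B) = √((10+40.8)/40.8) = 1.1158.
Q* ≈ 2150.475.
S* = Q* · H/(H+B) = 2150.475 × 10/50.8 ≈ 423.322.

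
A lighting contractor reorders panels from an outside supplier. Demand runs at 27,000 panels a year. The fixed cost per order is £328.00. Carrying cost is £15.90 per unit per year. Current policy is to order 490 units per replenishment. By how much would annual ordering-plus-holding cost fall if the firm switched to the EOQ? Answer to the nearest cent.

Extra cost ≈ £5,187.41 per year

EOQ = √(2DS/H) = √(2 × 27,000 × 328 / 15.9) ≈ 1055.44.
Cost at Q* = (D/Q*)S + (Q*/2)H = √(2DSH) ≈ £16,781.56.
Cost at Q = 490: (27,000/490)×328 + (490/2)×15.9 = £18,073.47 + £3,895.50 = £21,968.97.
Excess = £21,968.97 − £16,781.56 = £5,187.41.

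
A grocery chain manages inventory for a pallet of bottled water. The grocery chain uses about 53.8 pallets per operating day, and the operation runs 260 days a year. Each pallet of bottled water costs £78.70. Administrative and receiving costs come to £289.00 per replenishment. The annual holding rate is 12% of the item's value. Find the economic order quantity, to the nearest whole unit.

Q* ≈ 925 pallets

Annual demand D = 53.8 × 260 = 13,988.
Holding cost H = 0.12 × £78.70 = £9.4440 per unit per year.
EOQ = √(2DS / H) = √(2 × 13,988 × 289 / 9.444).
= √(8,085,064 / 9.444) = √856,105.8873 ≈ 925.260.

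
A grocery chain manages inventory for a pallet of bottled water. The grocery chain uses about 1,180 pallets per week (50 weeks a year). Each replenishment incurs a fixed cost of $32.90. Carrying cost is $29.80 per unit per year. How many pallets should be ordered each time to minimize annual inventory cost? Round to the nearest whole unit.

Annual demand D = 1,180 × 50 = 59,000.
EOQ = √(2DS / H) = √(2 × 59,000 × 32.9 / 29.8).
= √(3,882,200 / 29.8) = √130,275.1678 ≈ 360.937.

Q* ≈ 361 pallets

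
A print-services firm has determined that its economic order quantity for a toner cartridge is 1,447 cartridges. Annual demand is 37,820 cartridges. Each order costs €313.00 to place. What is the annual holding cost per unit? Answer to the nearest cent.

H ≈ €11.31

Invert the EOQ relation Q*² = 2DS/H.
From Q* = √(2DS/H): H = 2DS / Q*² = 2 × 37,820 × 313 / 1,447² = 11.3073.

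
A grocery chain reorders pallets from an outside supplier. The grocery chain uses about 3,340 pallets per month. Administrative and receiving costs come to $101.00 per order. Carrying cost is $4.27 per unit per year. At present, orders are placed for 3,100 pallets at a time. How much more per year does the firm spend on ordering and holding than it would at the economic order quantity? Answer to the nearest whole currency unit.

Extra cost ≈ $2,045 per year

Annual demand D = 3,340 × 12 = 40,080.
EOQ = √(2DS/H) = √(2 × 40,080 × 101 / 4.27) ≈ 1376.97.
Cost at Q* = (D/Q*)S + (Q*/2)H = √(2DSH) ≈ $5,879.68.
Cost at Q = 3,100: (40,080/3,100)×101 + (3,100/2)×4.27 = $1,305.83 + $6,618.50 = $7,924.33.
Excess = $7,924.33 − $5,879.68 = $2,044.66.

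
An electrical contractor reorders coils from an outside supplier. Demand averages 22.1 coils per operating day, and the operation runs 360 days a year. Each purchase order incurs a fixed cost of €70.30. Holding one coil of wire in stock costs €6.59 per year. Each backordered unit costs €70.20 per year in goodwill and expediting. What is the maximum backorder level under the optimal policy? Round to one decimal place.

S* ≈ 37.0 coils

Annual demand D = 22.1 × 360 = 7,956.
With planned backorders, Q* = √(2DS/H) · √((H+B)/B).
√(2DS/H) = √(2 × 7,956 × 70.3 / 6.59) = 412.000.
√((H+B)/B) = √((6.59+70.2)/70.2) = 1.0459.
Q* ≈ 430.905.
S* = Q* · H/(H+B) = 430.905 × 6.59/76.79 ≈ 36.980.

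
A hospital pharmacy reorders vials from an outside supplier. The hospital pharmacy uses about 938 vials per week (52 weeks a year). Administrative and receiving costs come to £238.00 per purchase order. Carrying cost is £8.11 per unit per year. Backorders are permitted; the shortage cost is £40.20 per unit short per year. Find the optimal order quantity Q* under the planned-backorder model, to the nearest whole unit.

Annual demand D = 938 × 52 = 48,776.
With planned backorders, Q* = √(2DS/H) · √((H+B)/B).
√(2DS/H) = √(2 × 48,776 × 238 / 8.11) = 1691.984.
√((H+B)/B) = √((8.11+40.2)/40.2) = 1.0962.
Q* ≈ 1854.819.

Q* ≈ 1,855 vials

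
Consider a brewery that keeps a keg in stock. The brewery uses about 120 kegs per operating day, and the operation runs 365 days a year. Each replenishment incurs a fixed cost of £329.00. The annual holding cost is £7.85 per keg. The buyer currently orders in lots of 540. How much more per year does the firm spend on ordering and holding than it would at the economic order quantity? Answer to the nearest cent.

Extra cost ≈ £13,763.77 per year

Annual demand D = 120 × 365 = 43,800.
EOQ = √(2DS/H) = √(2 × 43,800 × 329 / 7.85) ≈ 1916.09.
Cost at Q* = (D/Q*)S + (Q*/2)H = √(2DSH) ≈ £15,041.28.
Cost at Q = 540: (43,800/540)×329 + (540/2)×7.85 = £26,685.56 + £2,119.50 = £28,805.06.
Excess = £28,805.06 − £15,041.28 = £13,763.77.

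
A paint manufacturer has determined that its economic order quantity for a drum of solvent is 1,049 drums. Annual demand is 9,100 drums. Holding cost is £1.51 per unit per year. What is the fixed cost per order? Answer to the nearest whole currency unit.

Squaring Q* = √(2DS/H) gives Q*² = 2DS/H.
From Q* = √(2DS/H): S = Q*²H / (2D) = 1,049² × 1.51 / (2 × 9,100) = 91.2970.

S ≈ £91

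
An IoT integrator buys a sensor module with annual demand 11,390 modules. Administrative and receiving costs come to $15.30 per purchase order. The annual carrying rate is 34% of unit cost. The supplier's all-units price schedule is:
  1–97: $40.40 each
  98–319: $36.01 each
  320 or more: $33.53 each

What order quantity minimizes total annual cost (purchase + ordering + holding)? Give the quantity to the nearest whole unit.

Q* ≈ 320 modules

Holding cost per unit per year at price C is H = 0.34·C.
For each price level, check whether its EOQ is feasible; otherwise the best quantity at that price is the breakpoint.
Tier 1 ($40.40): EOQ = 159.3 exceeds tier's upper bound 97, so this tier is dominated.
EOQ at $36.01 = 168.7 (feasible in tier 2): TC = 11,390×$36.01 + (11,390/168.7)×15.3 + (168.7/2)×0.34×$36.01 = $412,219.63.
EOQ at $33.53 = 174.9 < 320, so use break Q=320: TC = 11,390×$33.53 + (11,390/320.0)×15.3 + (320.0/2)×0.34×$33.53 = $384,275.32.
Lowest total cost is $384,275.32 at Q = 320.0.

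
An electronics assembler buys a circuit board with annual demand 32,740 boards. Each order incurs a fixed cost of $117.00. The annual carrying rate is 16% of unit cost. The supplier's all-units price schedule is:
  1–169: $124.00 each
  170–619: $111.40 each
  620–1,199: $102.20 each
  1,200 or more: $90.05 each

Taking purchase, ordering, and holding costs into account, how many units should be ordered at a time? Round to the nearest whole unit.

Holding cost per unit per year at price C is H = 0.16·C.
Candidates are each tier's EOQ (if it falls in that tier) and each price-break quantity.
Tier 1 ($124.00): EOQ = 621.4 exceeds tier's upper bound 169, so this tier is dominated.
Tier 2 ($111.40): EOQ = 655.6 exceeds tier's upper bound 619, so this tier is dominated.
EOQ at $102.20 = 684.5 (feasible in tier 3): TC = 32,740×$102.20 + (32,740/684.5)×117 + (684.5/2)×0.16×$102.20 = $3,357,220.64.
EOQ at $90.05 = 729.2 < 1200, so use break Q=1200: TC = 32,740×$90.05 + (32,740/1200.0)×117 + (1200.0/2)×0.16×$90.05 = $2,960,073.95.
Lowest total cost is $2,960,073.95 at Q = 1200.0.

Q* ≈ 1,200 boards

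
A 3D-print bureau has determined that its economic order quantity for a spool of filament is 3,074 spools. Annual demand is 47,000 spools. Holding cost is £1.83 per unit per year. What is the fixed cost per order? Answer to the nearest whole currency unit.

S ≈ £184

Squaring Q* = √(2DS/H) gives Q*² = 2DS/H.
From Q* = √(2DS/H): S = Q*²H / (2D) = 3,074² × 1.83 / (2 × 47,000) = 183.9632.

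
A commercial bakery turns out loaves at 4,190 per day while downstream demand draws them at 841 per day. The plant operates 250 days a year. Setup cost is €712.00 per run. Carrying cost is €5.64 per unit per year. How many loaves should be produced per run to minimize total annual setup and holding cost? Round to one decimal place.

Q* ≈ 8,149.5 loaves

Annual demand D = 841 × 250 = 210,250.
Production build-up factor (1 − d/p) = 1 − 841/4,190 = 0.7993.
Q* = √(2DS / (H(1 − d/p))) = √(2 × 210,250 × 712 / (5.64 × 0.7993)).
= √(299,396,000 / 4.508) ≈ 8149.536.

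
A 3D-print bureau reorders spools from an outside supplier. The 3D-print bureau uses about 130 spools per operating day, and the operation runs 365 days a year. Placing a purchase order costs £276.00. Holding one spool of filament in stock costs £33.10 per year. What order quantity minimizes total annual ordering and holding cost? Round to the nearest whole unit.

Annual demand D = 130 × 365 = 47,450.
EOQ = √(2DS / H) = √(2 × 47,450 × 276 / 33.1).
= √(26,192,400 / 33.1) = √791,311.1782 ≈ 889.557.

Q* ≈ 890 spools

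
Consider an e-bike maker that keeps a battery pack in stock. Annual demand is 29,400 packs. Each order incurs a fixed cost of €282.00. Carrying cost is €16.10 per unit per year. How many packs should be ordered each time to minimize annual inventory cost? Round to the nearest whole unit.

EOQ = √(2DS / H) = √(2 × 29,400 × 282 / 16.1).
= √(16,581,600 / 16.1) = √1,029,913.0435 ≈ 1014.846.

Q* ≈ 1,015 packs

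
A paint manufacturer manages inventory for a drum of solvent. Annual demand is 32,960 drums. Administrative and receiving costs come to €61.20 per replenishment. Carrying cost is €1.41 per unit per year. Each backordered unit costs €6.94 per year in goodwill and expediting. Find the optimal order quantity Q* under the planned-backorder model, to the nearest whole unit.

With planned backorders, Q* = √(2DS/H) · √((H+B)/B).
√(2DS/H) = √(2 × 32,960 × 61.2 / 1.41) = 1691.511.
√((H+B)/B) = √((1.41+6.94)/6.94) = 1.0969.
Q* ≈ 1855.403.

Q* ≈ 1,855 drums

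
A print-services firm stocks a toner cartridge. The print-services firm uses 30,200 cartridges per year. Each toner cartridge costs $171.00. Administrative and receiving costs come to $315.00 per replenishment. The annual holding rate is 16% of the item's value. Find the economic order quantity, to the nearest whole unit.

Q* ≈ 834 cartridges

Holding cost H = 0.16 × $171.00 = $27.3600 per unit per year.
EOQ = √(2DS / H) = √(2 × 30,200 × 315 / 27.36).
= √(19,026,000 / 27.36) = √695,394.7368 ≈ 833.903.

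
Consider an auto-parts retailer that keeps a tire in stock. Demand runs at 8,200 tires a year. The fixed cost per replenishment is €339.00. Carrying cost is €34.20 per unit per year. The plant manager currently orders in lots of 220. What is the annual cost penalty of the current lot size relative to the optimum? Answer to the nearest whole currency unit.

Extra cost ≈ €2,608 per year

EOQ = √(2DS/H) = √(2 × 8,200 × 339 / 34.2) ≈ 403.19.
Cost at Q* = (D/Q*)S + (Q*/2)H = √(2DSH) ≈ €13,789.07.
Cost at Q = 220: (8,200/220)×339 + (220/2)×34.2 = €12,635.45 + €3,762.00 = €16,397.45.
Excess = €16,397.45 − €13,789.07 = €2,608.39.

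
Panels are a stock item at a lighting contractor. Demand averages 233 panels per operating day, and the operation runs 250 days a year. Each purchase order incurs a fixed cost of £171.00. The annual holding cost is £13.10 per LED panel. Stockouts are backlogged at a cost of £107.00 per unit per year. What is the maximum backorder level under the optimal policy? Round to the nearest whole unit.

Annual demand D = 233 × 250 = 58,250.
With planned backorders, Q* = √(2DS/H) · √((H+B)/B).
√(2DS/H) = √(2 × 58,250 × 171 / 13.1) = 1233.177.
√((H+B)/B) = √((13.1+107)/107) = 1.0594.
Q* ≈ 1306.487.
S* = Q* · H/(H+B) = 1306.487 × 13.1/120.1 ≈ 142.506.

S* ≈ 143 panels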